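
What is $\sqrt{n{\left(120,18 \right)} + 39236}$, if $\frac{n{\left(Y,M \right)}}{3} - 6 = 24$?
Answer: $53 \sqrt{14} \approx 198.31$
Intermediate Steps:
$n{\left(Y,M \right)} = 90$ ($n{\left(Y,M \right)} = 18 + 3 \cdot 24 = 18 + 72 = 90$)
$\sqrt{n{\left(120,18 \right)} + 39236} = \sqrt{90 + 39236} = \sqrt{39326} = 53 \sqrt{14}$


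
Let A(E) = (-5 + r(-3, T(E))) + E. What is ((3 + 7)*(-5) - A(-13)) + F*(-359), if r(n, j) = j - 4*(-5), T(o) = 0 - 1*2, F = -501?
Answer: 179809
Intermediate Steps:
T(o) = -2 (T(o) = 0 - 2 = -2)
r(n, j) = 20 + j (r(n, j) = j + 20 = 20 + j)
A(E) = 13 + E (A(E) = (-5 + (20 - 2)) + E = (-5 + 18) + E = 13 + E)
((3 + 7)*(-5) - A(-13)) + F*(-359) = ((3 + 7)*(-5) - (13 - 13)) - 501*(-359) = (10*(-5) - 1*0) + 179859 = (-50 + 0) + 179859 = -50 + 179859 = 179809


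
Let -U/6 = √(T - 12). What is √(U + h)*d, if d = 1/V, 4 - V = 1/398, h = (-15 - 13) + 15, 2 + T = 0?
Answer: 398*√(-13 - 6*I*√14)/1591 ≈ 0.63636 - 1.1038*I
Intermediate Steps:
T = -2 (T = -2 + 0 = -2)
U = -6*I*√14 (U = -6*√(-2 - 12) = -6*I*√14 ≈ -22.45*I)
h = -13 (h = -28 + 15 = -13)
V = 1591/398 (V = 4 - 1/398 = 1591/398 ≈ 3.9975)
d = 398/1591 (d = 1/(1591/398) = 398/1591 ≈ 0.25016)
√(U + h)*d = √(-6*I*√14 - 13)*(398/1591) = √(-13 - 6*I*√14)*(398/1591) = 398*√(-13 - 6*I*√14)/1591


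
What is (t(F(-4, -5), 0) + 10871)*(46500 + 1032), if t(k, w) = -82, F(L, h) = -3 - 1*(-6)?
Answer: 512822748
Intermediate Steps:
F(L, h) = 3 (F(L, h) = -3 + 6 = 3)
(t(F(-4, -5), 0) + 10871)*(46500 + 1032) = (-82 + 10871)*(46500 + 1032) = 10789*47532 = 512822748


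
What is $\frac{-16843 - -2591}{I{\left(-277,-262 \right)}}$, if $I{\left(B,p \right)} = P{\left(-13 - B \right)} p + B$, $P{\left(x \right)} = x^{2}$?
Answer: $\frac{14252}{18260629} \approx 0.00078048$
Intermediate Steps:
$I{\left(B,p \right)} = B + p \left(-13 - B\right)^{2}$ ($I{\left(B,p \right)} = \left(-13 - B\right)^{2} p + B = p \left(-13 - B\right)^{2} + B = B + p \left(-13 - B\right)^{2}$)
$\frac{-16843 - -2591}{I{\left(-277,-262 \right)}} = \frac{-16843 - -2591}{-277 - 262 \left(13 - 277\right)^{2}} = \frac{-16843 + 2591}{-277 - 262 \left(-264\right)^{2}} = - \frac{14252}{-277 - 18260352} = - \frac{14252}{-18260629} = \left(-14252\right) \left(- \frac{1}{18260629}\right) = \frac{14252}{18260629}$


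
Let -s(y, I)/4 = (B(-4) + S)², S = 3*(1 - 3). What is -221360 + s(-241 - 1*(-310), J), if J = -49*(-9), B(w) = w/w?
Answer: -221460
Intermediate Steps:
B(w) = 1
J = 441
S = -6 (S = 3*(-2) = -6)
s(y, I) = -100 (s(y, I) = -4*(1 - 6)² = -4*(-5)² = -4*25 = -100)
-221360 + s(-241 - 1*(-310), J) = -221360 - 100 = -221460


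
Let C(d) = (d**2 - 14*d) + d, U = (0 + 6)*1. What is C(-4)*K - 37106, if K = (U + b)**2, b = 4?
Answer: -30306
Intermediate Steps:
U = 6 (U = 6*1 = 6)
K = 100 (K = (6 + 4)**2 = 10**2 = 100)
C(d) = d**2 - 13*d
C(-4)*K - 37106 = -4*(-13 - 4)*100 - 37106 = -4*(-17)*100 - 37106 = 68*100 - 37106 = 6800 - 37106 = -30306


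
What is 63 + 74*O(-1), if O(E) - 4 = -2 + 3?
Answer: 433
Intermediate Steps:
O(E) = 5 (O(E) = 4 + (-2 + 3) = 4 + 1 = 5)
63 + 74*O(-1) = 63 + 74*5 = 63 + 370 = 433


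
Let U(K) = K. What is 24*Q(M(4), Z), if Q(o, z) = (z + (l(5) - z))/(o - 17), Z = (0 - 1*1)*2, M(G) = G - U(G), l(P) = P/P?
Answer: -24/17 ≈ -1.4118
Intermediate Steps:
l(P) = 1
M(G) = 0 (M(G) = G - G = 0)
Z = -2 (Z = (0 - 1)*2 = -1*2 = -2)
Q(o, z) = 1/(-17 + o) (Q(o, z) = (z + (1 - z))/(o - 17) = 1/(-17 + o))
24*Q(M(4), Z) = 24/(-17 + 0) = 24/(-17) = 24*(-1/17) = -24/17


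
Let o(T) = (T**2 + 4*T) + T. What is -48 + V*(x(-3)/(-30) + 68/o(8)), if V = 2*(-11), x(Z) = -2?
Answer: -12451/195 ≈ -63.851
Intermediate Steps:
V = -22
o(T) = T**2 + 5*T
-48 + V*(x(-3)/(-30) + 68/o(8)) = -48 - 22*(-2/(-30) + 68/((8*(5 + 8)))) = -48 - 22*(-2*(-1/30) + 68/((8*13))) = -48 - 22*(1/15 + 68/104) = -48 - 22*(1/15 + 68*(1/104)) = -48 - 22*(1/15 + 17/26) = -48 - 22*281/390 = -48 - 3091/195 = -12451/195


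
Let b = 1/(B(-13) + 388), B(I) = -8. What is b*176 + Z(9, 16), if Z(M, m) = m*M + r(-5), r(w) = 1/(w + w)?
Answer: 27429/190 ≈ 144.36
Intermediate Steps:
r(w) = 1/(2*w)
Z(M, m) = -⅒ + M*m (Z(M, m) = m*M + (½)/(-5) = M*m + (½)*(-⅕) = M*m - ⅒ = -⅒ + M*m)
b = 1/380 (b = 1/(-8 + 388) = 1/380 ≈ 0.0026316)
b*176 + Z(9, 16) = (1/380)*176 + (-⅒ + 9*16) = 44/95 + (-⅒ + 144) = 44/95 + 1439/10 = 27429/190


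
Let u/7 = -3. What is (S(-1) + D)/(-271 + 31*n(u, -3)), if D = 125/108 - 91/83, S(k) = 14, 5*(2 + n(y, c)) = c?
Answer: -630215/15758712 ≈ -0.039991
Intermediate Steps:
u = -21 (u = 7*(-3) = -21)
n(y, c) = -2 + c/5
D = 547/8964 (D = 125*(1/108) - 91*1/83 = 125/108 - 91/83 = 547/8964 ≈ 0.061022)
(S(-1) + D)/(-271 + 31*n(u, -3)) = (14 + 547/8964)/(-271 + 31*(-2 + (1/5)*(-3))) = 126043/(8964*(-271 + 31*(-2 - 3/5))) = 126043/(8964*(-271 + 31*(-13/5))) = 126043/(8964*(-271 - 403/5)) = 126043/(8964*(-1758/5)) = (126043/8964)*(-5/1758) = -630215/15758712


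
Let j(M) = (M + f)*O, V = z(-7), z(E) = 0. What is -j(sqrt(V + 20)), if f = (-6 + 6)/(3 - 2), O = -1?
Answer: 2*sqrt(5) ≈ 4.4721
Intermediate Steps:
V = 0
f = 0 (f = 0/1 = 0*1 = 0)
j(M) = -M (j(M) = (M + 0)*(-1) = M*(-1) = -M)
-j(sqrt(V + 20)) = -(-1)*sqrt(0 + 20) = -(-1)*sqrt(20) = -(-1)*2*sqrt(5) = -(-2)*sqrt(5) = 2*sqrt(5)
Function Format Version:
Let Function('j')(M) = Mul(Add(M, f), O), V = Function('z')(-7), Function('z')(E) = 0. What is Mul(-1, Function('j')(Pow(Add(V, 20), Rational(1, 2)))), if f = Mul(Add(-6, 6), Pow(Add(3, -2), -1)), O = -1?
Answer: Mul(2, Pow(5, Rational(1, 2))) ≈ 4.4721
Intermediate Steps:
V = 0
f = 0 (f = Mul(0, Pow(1, -1)) = Mul(0, 1) = 0)
Function('j')(M) = Mul(-1, M) (Function('j')(M) = Mul(Add(M, 0), -1) = Mul(M, -1) = Mul(-1, M))
Mul(-1, Function('j')(Pow(Add(V, 20), Rational(1, 2)))) = Mul(-1, Mul(-1, Pow(Add(0, 20), Rational(1, 2)))) = Mul(-1, Mul(-1, Pow(20, Rational(1, 2)))) = Mul(-1, Mul(-1, Mul(2, Pow(5, Rational(1, 2))))) = Mul(-1, Mul(-2, Pow(5, Rational(1, 2)))) = Mul(2, Pow(5, Rational(1, 2)))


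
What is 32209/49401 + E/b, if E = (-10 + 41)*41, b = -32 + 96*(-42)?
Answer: 68108705/200765664 ≈ 0.33924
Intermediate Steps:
b = -4064 (b = -32 - 4032 = -4064)
E = 1271 (E = 31*41 = 1271)
32209/49401 + E/b = 32209/49401 + 1271/(-4064) = 32209*(1/49401) + 1271*(-1/4064) = 32209/49401 - 1271/4064 = 68108705/200765664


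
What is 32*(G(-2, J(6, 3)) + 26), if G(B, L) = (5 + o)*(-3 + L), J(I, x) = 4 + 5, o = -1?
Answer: 1600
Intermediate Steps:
J(I, x) = 9
G(B, L) = -12 + 4*L (G(B, L) = (5 - 1)*(-3 + L) = 4*(-3 + L) = -12 + 4*L)
32*(G(-2, J(6, 3)) + 26) = 32*((-12 + 4*9) + 26) = 32*((-12 + 36) + 26) = 32*(24 + 26) = 32*50 = 1600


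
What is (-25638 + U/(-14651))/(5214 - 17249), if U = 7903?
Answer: 53661463/25189255 ≈ 2.1303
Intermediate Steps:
(-25638 + U/(-14651))/(5214 - 17249) = (-25638 + 7903/(-14651))/(5214 - 17249) = (-25638 + 7903*(-1/14651))/(-12035) = (-25638 - 1129/2093)*(-1/12035) = -53661463/2093*(-1/12035) = 53661463/25189255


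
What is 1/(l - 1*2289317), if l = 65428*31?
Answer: -1/261049 ≈ -3.8307e-6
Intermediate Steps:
l = 2028268
1/(l - 1*2289317) = 1/(2028268 - 1*2289317) = 1/(2028268 - 2289317) = 1/(-261049) = -1/261049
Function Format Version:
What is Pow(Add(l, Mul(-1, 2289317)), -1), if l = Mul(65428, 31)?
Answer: Rational(-1, 261049) ≈ -3.8307e-6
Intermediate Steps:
l = 2028268
Pow(Add(l, Mul(-1, 2289317)), -1) = Pow(Add(2028268, Mul(-1, 2289317)), -1) = Pow(Add(2028268, -2289317), -1) = Pow(-261049, -1) = Rational(-1, 261049)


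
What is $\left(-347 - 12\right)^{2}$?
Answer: $128881$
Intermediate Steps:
$\left(-347 - 12\right)^{2} = \left(-359\right)^{2} = 128881$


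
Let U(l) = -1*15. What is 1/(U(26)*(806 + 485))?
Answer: -1/19365 ≈ -5.1640e-5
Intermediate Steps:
U(l) = -15
1/(U(26)*(806 + 485)) = 1/(-15*(806 + 485)) = 1/(-15*1291) = 1/(-19365) = -1/19365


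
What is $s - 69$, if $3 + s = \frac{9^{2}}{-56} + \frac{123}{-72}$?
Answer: $- \frac{6313}{84} \approx -75.155$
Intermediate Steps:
$s = - \frac{517}{84}$ ($s = -3 + \left(\frac{9^{2}}{-56} + \frac{123}{-72}\right) = -3 + \left(81 \left(- \frac{1}{56}\right) + 123 \left(- \frac{1}{72}\right)\right) = -3 - \frac{265}{84} = - \frac{517}{84} \approx -6.1548$)
$s - 69 = - \frac{517}{84} - 69 = - \frac{6313}{84}$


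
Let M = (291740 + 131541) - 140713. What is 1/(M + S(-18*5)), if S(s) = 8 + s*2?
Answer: 1/282396 ≈ 3.5411e-6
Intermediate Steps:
M = 282568 (M = 423281 - 140713 = 282568)
S(s) = 8 + 2*s
1/(M + S(-18*5)) = 1/(282568 + (8 + 2*(-18*5))) = 1/(282568 + (8 + 2*(-90))) = 1/(282568 + (8 - 180)) = 1/(282568 - 172) = 1/282396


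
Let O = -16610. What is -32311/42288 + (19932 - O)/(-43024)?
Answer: -183464785/113712432 ≈ -1.6134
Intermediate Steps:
-32311/42288 + (19932 - O)/(-43024) = -32311/42288 + (19932 - 1*(-16610))/(-43024) = -32311*1/42288 + (19932 + 16610)*(-1/43024) = -32311/42288 + 36542*(-1/43024) = -32311/42288 - 18271/21512 = -183464785/113712432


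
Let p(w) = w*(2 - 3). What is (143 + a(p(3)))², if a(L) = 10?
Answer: 23409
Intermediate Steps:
p(w) = -w (p(w) = w*(-1) = -w)
(143 + a(p(3)))² = (143 + 10)² = 153² = 23409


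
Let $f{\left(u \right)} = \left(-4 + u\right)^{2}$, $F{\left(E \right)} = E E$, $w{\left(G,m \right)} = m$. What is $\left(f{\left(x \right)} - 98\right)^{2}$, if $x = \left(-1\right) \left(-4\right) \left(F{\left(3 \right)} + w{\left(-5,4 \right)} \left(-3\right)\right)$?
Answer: $24964$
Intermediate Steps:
$F{\left(E \right)} = E^{2}$
$x = -12$ ($x = \left(-1\right) \left(-4\right) \left(3^{2} + 4 \left(-3\right)\right) = 4 \left(9 - 12\right) = 4 \left(-3\right) = -12$)
$\left(f{\left(x \right)} - 98\right)^{2} = \left(\left(-4 - 12\right)^{2} - 98\right)^{2} = \left(\left(-16\right)^{2} - 98\right)^{2} = \left(256 - 98\right)^{2} = 158^{2} = 24964$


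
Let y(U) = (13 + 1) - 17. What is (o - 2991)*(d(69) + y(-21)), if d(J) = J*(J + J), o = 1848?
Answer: -10880217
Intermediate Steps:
d(J) = 2*J² (d(J) = J*(2*J) = 2*J²)
y(U) = -3 (y(U) = 14 - 17 = -3)
(o - 2991)*(d(69) + y(-21)) = (1848 - 2991)*(2*69² - 3) = -1143*(2*4761 - 3) = -1143*(9522 - 3) = -1143*9519 = -10880217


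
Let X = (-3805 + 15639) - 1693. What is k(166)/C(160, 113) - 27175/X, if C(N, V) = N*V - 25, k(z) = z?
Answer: -488961219/183095755 ≈ -2.6705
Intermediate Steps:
X = 10141 (X = 11834 - 1693 = 10141)
C(N, V) = -25 + N*V
k(166)/C(160, 113) - 27175/X = 166/(-25 + 160*113) - 27175/10141 = 166/(-25 + 18080) - 27175*1/10141 = 166/18055 - 27175/10141 = -488961219/183095755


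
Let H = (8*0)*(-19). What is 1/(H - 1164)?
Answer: -1/1164 ≈ -0.00085911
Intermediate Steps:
H = 0 (H = 0*(-19) = 0)
1/(H - 1164) = 1/(0 - 1164) = 1/(-1164) = -1/1164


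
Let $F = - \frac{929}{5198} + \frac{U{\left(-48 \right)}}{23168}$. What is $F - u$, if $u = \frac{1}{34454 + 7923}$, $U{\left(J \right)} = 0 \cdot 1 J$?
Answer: $- \frac{39373431}{220275646} \approx -0.17875$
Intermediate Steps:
$U{\left(J \right)} = 0$ ($U{\left(J \right)} = 0 J = 0$)
$F = - \frac{929}{5198}$ ($F = - \frac{929}{5198} + \frac{0}{23168} = \left(-929\right) \frac{1}{5198} + 0 \cdot \frac{1}{23168} = - \frac{929}{5198} + 0 = - \frac{929}{5198} \approx -0.17872$)
$u = \frac{1}{42377} \approx 2.3598 \cdot 10^{-5}$
$F - u = - \frac{929}{5198} - \frac{1}{42377} = - \frac{39373431}{220275646}$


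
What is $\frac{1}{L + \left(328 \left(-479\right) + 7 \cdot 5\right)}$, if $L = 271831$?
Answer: $\frac{1}{114754} \approx 8.7143 \cdot 10^{-6}$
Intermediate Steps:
$\frac{1}{L + \left(328 \left(-479\right) + 7 \cdot 5\right)} = \frac{1}{271831 + \left(328 \left(-479\right) + 7 \cdot 5\right)} = \frac{1}{271831 + \left(-157112 + 35\right)} = \frac{1}{271831 - 157077} = \frac{1}{114754}$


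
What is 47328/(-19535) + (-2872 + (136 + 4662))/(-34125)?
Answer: -110179494/44442125 ≈ -2.4792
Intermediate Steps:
47328/(-19535) + (-2872 + (136 + 4662))/(-34125) = 47328*(-1/19535) + (-2872 + 4798)*(-1/34125) = -47328/19535 + 1926*(-1/34125) = -47328/19535 - 642/11375 = -110179494/44442125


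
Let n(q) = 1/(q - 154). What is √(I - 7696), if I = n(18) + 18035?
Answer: √47807502/68 ≈ 101.68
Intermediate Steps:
n(q) = 1/(-154 + q)
I = 2452759/136 (I = 1/(-154 + 18) + 18035 = 1/(-136) + 18035 = -1/136 + 18035 = 2452759/136 ≈ 18035.)
√(I - 7696) = √(2452759/136 - 7696) = √(1406103/136) = √47807502/68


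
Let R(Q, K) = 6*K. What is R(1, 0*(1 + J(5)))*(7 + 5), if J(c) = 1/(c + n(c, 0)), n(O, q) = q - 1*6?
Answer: 0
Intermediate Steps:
n(O, q) = -6 + q (n(O, q) = q - 6 = -6 + q)
J(c) = 1/(-6 + c) (J(c) = 1/(c + (-6 + 0)) = 1/(c - 6) = 1/(-6 + c))
R(1, 0*(1 + J(5)))*(7 + 5) = (6*(0*(1 + 1/(-6 + 5))))*(7 + 5) = (6*(0*(1 + 1/(-1))))*12 = (6*(0*(1 - 1)))*12 = (6*(0*0))*12 = (6*0)*12 = 0*12 = 0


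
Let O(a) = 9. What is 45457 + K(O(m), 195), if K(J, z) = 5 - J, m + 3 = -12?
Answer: 45453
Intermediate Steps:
m = -15 (m = -3 - 12 = -15)
45457 + K(O(m), 195) = 45457 + (5 - 1*9) = 45457 + (5 - 9) = 45457 - 4 = 45453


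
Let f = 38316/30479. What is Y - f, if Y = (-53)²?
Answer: 85577195/30479 ≈ 2807.7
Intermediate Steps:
Y = 2809
f = 38316/30479 (f = 38316*(1/30479) = 38316/30479 ≈ 1.2571)
Y - f = 2809 - 1*38316/30479 = 2809 - 38316/30479 = 85577195/30479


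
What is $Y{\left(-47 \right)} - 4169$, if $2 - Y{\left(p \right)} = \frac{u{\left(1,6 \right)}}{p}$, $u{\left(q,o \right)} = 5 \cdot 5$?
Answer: $- \frac{195824}{47} \approx -4166.5$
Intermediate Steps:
$u{\left(q,o \right)} = 25$
$Y{\left(p \right)} = 2 - \frac{25}{p}$
$Y{\left(-47 \right)} - 4169 = \left(2 - \frac{25}{-47}\right) - 4169 = \left(2 - - \frac{25}{47}\right) - 4169 = \left(2 + \frac{25}{47}\right) - 4169 = \frac{119}{47} - 4169 = - \frac{195824}{47}$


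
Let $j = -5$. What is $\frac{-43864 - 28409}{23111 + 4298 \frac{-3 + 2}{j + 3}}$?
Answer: $- \frac{24091}{8420} \approx -2.8612$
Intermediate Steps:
$\frac{-43864 - 28409}{23111 + 4298 \frac{-3 + 2}{j + 3}} = \frac{-43864 - 28409}{23111 + 4298 \frac{-3 + 2}{-5 + 3}} = - \frac{72273}{23111 + 4298 \left(- \frac{1}{-2}\right)} = - \frac{72273}{23111 + 4298 \left(\left(-1\right) \left(- \frac{1}{2}\right)\right)} = - \frac{72273}{23111 + 4298 \cdot \frac{1}{2}} = - \frac{72273}{23111 + 2149} = - \frac{72273}{25260} = \left(-72273\right) \frac{1}{25260} = - \frac{24091}{8420}$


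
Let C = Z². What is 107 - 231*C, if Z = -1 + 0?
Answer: -124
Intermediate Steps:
Z = -1
C = 1 (C = (-1)² = 1)
107 - 231*C = 107 - 231*1 = 107 - 231 = -124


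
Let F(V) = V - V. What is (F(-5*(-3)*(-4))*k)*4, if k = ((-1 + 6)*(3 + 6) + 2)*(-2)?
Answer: 0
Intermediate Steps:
F(V) = 0
k = -94 (k = (5*9 + 2)*(-2) = (45 + 2)*(-2) = 47*(-2) = -94)
(F(-5*(-3)*(-4))*k)*4 = (0*(-94))*4 = 0*4 = 0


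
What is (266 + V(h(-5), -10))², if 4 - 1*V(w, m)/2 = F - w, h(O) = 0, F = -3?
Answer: 78400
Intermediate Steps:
V(w, m) = 14 + 2*w (V(w, m) = 8 - 2*(-3 - w) = 8 + (6 + 2*w) = 14 + 2*w)
(266 + V(h(-5), -10))² = (266 + (14 + 2*0))² = (266 + (14 + 0))² = (266 + 14)² = 280² = 78400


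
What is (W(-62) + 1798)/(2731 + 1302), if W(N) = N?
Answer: 1736/4033 ≈ 0.43045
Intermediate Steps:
(W(-62) + 1798)/(2731 + 1302) = (-62 + 1798)/(2731 + 1302) = 1736/4033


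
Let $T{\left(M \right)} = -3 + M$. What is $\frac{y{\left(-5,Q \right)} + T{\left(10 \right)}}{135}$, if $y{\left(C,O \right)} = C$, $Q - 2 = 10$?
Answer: $\frac{2}{135} \approx 0.014815$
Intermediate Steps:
$Q = 12$ ($Q = 2 + 10 = 12$)
$\frac{y{\left(-5,Q \right)} + T{\left(10 \right)}}{135} = \frac{-5 + \left(-3 + 10\right)}{135} = \left(-5 + 7\right) \frac{1}{135} = 2 \cdot \frac{1}{135} = \frac{2}{135}$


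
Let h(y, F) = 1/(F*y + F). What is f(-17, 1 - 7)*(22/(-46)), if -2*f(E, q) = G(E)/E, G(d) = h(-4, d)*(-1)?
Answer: 11/39882 ≈ 0.00027581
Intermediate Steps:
h(y, F) = 1/(F + F*y)
G(d) = 1/(3*d) (G(d) = (1/(d*(1 - 4)))*(-1) = (1/(d*(-3)))*(-1) = (-1/3/d)*(-1) = -1/(3*d)*(-1) = 1/(3*d))
f(E, q) = -1/(6*E**2) (f(E, q) = -1/(3*E)/(2*E) = -1/(6*E**2))
f(-17, 1 - 7)*(22/(-46)) = (-1/6/(-17)**2)*(22/(-46)) = (-1/6*1/289)*(22*(-1/46)) = -1/1734*(-11/23) = 11/39882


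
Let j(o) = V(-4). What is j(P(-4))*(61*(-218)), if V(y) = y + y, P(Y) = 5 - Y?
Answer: 106384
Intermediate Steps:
V(y) = 2*y
j(o) = -8 (j(o) = 2*(-4) = -8)
j(P(-4))*(61*(-218)) = -488*(-218) = -8*(-13298) = 106384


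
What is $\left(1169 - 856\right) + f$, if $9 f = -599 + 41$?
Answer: $251$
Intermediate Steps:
$f = -62$ ($f = \frac{-599 + 41}{9} = \frac{1}{9} \left(-558\right) = -62$)
$\left(1169 - 856\right) + f = \left(1169 - 856\right) - 62 = 313 - 62 = 251$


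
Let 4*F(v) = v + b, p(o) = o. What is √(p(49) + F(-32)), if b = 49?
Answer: √213/2 ≈ 7.2973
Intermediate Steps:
F(v) = 49/4 + v/4 (F(v) = (v + 49)/4 = (49 + v)/4 = 49/4 + v/4)
√(p(49) + F(-32)) = √(49 + (49/4 + (¼)*(-32))) = √(49 + (49/4 - 8)) = √(49 + 17/4) = √(213/4) = √213/2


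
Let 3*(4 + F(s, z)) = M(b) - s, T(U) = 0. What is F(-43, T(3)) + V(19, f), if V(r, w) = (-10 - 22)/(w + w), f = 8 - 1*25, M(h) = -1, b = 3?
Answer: 186/17 ≈ 10.941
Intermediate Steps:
f = -17 (f = 8 - 25 = -17)
F(s, z) = -13/3 - s/3 (F(s, z) = -4 + (-1 - s)/3 = -4 + (-1/3 - s/3) = -13/3 - s/3)
V(r, w) = -16/w (V(r, w) = -32*1/(2*w) = -16/w)
F(-43, T(3)) + V(19, f) = (-13/3 - 1/3*(-43)) - 16/(-17) = (-13/3 + 43/3) - 16*(-1/17) = 10 + 16/17 = 186/17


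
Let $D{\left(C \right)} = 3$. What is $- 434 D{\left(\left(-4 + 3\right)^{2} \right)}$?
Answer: $-1302$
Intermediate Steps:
$- 434 D{\left(\left(-4 + 3\right)^{2} \right)} = \left(-434\right) 3 = -1302$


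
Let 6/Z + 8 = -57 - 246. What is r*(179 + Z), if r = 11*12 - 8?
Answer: 6902212/311 ≈ 22194.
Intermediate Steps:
Z = -6/311 (Z = 6/(-8 + (-57 - 246)) = 6/(-8 - 303) = 6/(-311) = 6*(-1/311) = -6/311 ≈ -0.019293)
r = 124 (r = 132 - 8 = 124)
r*(179 + Z) = 124*(179 - 6/311) = 124*(55663/311) = 6902212/311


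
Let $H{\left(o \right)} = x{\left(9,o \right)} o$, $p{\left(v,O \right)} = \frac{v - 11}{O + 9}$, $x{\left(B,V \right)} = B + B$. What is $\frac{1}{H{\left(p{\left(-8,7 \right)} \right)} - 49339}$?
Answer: $- \frac{8}{394883} \approx -2.0259 \cdot 10^{-5}$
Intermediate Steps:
$x{\left(B,V \right)} = 2 B$
$p{\left(v,O \right)} = \frac{-11 + v}{9 + O}$
$H{\left(o \right)} = 18 o$ ($H{\left(o \right)} = 2 \cdot 9 o = 18 o$)
$\frac{1}{H{\left(p{\left(-8,7 \right)} \right)} - 49339} = \frac{1}{18 \frac{-11 - 8}{9 + 7} - 49339} = \frac{1}{18 \cdot \frac{1}{16} \left(-19\right) - 49339} = \frac{1}{18 \left(- \frac{19}{16}\right) - 49339} = \frac{1}{- \frac{171}{8} - 49339} = \frac{1}{- \frac{394883}{8}} = - \frac{8}{394883}$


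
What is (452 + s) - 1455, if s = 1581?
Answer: 578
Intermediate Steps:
(452 + s) - 1455 = (452 + 1581) - 1455 = 2033 - 1455 = 578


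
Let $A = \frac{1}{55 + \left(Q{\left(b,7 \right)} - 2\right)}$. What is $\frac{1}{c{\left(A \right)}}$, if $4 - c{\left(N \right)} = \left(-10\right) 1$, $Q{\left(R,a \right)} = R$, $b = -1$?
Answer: $\frac{1}{14} \approx 0.071429$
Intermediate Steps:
$A = \frac{1}{52}$ ($A = \frac{1}{55 - 3} = \frac{1}{52} \approx 0.019231$)
$c{\left(N \right)} = 14$ ($c{\left(N \right)} = 4 - \left(-10\right) 1 = 4 - -10 = 4 + 10 = 14$)
$\frac{1}{c{\left(A \right)}} = \frac{1}{14}$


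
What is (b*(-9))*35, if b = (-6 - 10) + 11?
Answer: 1575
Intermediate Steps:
b = -5 (b = -16 + 11 = -5)
(b*(-9))*35 = -5*(-9)*35 = 45*35 = 1575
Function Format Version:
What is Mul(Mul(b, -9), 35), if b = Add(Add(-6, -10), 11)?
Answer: 1575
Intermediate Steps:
b = -5 (b = Add(-16, 11) = -5)
Mul(Mul(b, -9), 35) = Mul(Mul(-5, -9), 35) = Mul(45, 35) = 1575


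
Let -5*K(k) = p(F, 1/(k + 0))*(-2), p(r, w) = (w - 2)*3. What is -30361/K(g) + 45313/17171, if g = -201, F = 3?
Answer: 174681647163/13839826 ≈ 12622.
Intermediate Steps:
p(r, w) = -6 + 3*w (p(r, w) = (-2 + w)*3 = -6 + 3*w)
K(k) = -12/5 + 6/(5*k) (K(k) = -(-6 + 3/(k + 0))*(-2)/5 = -(-6 + 3/k)*(-2)/5 = -(12 - 6/k)/5 = -12/5 + 6/(5*k))
-30361/K(g) + 45313/17171 = -30361*(-335/(2*(1 - 2*(-201)))) + 45313/17171 = -30361*(-335/(2*(1 + 402))) + 45313*(1/17171) = -30361/((6/5)*(-1/201)*403) + 45313/17171 = -30361/(-806/335) + 45313/17171 = -30361*(-335/806) + 45313/17171 = 10170935/806 + 45313/17171 = 174681647163/13839826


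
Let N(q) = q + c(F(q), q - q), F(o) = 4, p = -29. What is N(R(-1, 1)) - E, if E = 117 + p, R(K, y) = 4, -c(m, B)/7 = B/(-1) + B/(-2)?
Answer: -84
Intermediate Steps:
c(m, B) = 21*B/2 (c(m, B) = -7*(B/(-1) + B/(-2)) = -7*(B*(-1) + B*(-½)) = -7*(-B - B/2) = -(-21)*B/2 = 21*B/2)
N(q) = q (N(q) = q + 21*(q - q)/2 = q + (21/2)*0 = q + 0 = q)
E = 88 (E = 117 - 29 = 88)
N(R(-1, 1)) - E = 4 - 1*88 = 4 - 88 = -84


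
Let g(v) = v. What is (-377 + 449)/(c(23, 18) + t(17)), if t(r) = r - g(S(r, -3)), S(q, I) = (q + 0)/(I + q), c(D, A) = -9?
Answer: 1008/95 ≈ 10.611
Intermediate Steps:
S(q, I) = q/(I + q)
t(r) = r - r/(-3 + r)
(-377 + 449)/(c(23, 18) + t(17)) = (-377 + 449)/(-9 + 17*(-4 + 17)/(-3 + 17)) = 72/(-9 + 17*13/14) = 72/(-9 + 17*(1/14)*13) = 72/(-9 + 221/14) = 72/(95/14) = 72*(14/95) = 1008/95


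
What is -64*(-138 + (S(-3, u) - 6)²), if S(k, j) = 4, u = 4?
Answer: 8576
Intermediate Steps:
-64*(-138 + (S(-3, u) - 6)²) = -64*(-138 + (4 - 6)²) = -64*(-138 + (-2)²) = -64*(-138 + 4) = -64*(-134) = 8576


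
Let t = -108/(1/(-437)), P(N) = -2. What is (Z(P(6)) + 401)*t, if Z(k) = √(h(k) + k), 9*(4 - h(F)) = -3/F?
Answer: 18925596 + 7866*√66 ≈ 1.8990e+7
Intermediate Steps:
h(F) = 4 + 1/(3*F) (h(F) = 4 - (-1)/(3*F) = 4 + 1/(3*F))
Z(k) = √(4 + k + 1/(3*k)) (Z(k) = √((4 + 1/(3*k)) + k) = √(4 + k + 1/(3*k)))
t = 47196 (t = -108/(-1/437) = -108*(-437) = 47196)
(Z(P(6)) + 401)*t = (√(36 + 3/(-2) + 9*(-2))/3 + 401)*47196 = (√(36 + 3*(-½) - 18)/3 + 401)*47196 = (√(36 - 3/2 - 18)/3 + 401)*47196 = (√(33/2)/3 + 401)*47196 = ((√66/2)/3 + 401)*47196 = (√66/6 + 401)*47196 = (401 + √66/6)*47196 = 18925596 + 7866*√66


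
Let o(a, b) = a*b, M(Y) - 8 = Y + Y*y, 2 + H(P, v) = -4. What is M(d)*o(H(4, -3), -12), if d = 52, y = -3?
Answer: -6912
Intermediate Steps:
H(P, v) = -6 (H(P, v) = -2 - 4 = -6)
M(Y) = 8 - 2*Y (M(Y) = 8 + (Y + Y*(-3)) = 8 + (Y - 3*Y) = 8 - 2*Y)
M(d)*o(H(4, -3), -12) = (8 - 2*52)*(-6*(-12)) = (8 - 104)*72 = -96*72 = -6912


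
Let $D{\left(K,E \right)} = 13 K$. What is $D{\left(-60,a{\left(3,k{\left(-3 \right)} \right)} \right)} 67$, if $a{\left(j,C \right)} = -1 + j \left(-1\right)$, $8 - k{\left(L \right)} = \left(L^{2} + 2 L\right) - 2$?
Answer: $-52260$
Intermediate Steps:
$k{\left(L \right)} = 10 - L^{2} - 2 L$ ($k{\left(L \right)} = 8 - \left(\left(L^{2} + 2 L\right) - 2\right) = 8 - \left(-2 + L^{2} + 2 L\right) = 10 - L^{2} - 2 L$)
$a{\left(j,C \right)} = -1 - j$
$D{\left(-60,a{\left(3,k{\left(-3 \right)} \right)} \right)} 67 = 13 \left(-60\right) 67 = \left(-780\right) 67 = -52260$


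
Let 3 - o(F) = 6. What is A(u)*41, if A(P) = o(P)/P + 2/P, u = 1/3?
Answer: -123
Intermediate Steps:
o(F) = -3 (o(F) = 3 - 1*6 = 3 - 6 = -3)
u = ⅓ ≈ 0.33333
A(P) = -1/P (A(P) = -3/P + 2/P = -1/P)
A(u)*41 = -1/⅓*41 = -1*3*41 = -3*41 = -123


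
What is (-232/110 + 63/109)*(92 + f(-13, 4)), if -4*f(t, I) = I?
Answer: -835289/5995 ≈ -139.33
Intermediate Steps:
f(t, I) = -I/4
(-232/110 + 63/109)*(92 + f(-13, 4)) = (-232/110 + 63/109)*(92 - ¼*4) = (-232*1/110 + 63*(1/109))*(92 - 1) = (-116/55 + 63/109)*91 = -9179/5995*91 = -835289/5995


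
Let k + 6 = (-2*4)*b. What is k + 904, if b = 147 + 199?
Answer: -1870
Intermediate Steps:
b = 346
k = -2774 (k = -6 - 2*4*346 = -6 - 8*346 = -6 - 2768 = -2774)
k + 904 = -2774 + 904 = -1870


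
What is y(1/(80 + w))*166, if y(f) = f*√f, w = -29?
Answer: 166*√51/2601 ≈ 0.45578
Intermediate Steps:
y(f) = f^(3/2)
y(1/(80 + w))*166 = (1/(80 - 29))^(3/2)*166 = (1/51)^(3/2)*166 = (√51/2601)*166 = 166*√51/2601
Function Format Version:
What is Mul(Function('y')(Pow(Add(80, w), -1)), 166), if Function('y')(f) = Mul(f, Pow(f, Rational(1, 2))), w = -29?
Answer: Mul(Rational(166, 2601), Pow(51, Rational(1, 2))) ≈ 0.45578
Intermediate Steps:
Function('y')(f) = Pow(f, Rational(3, 2))
Mul(Function('y')(Pow(Add(80, w), -1)), 166) = Mul(Pow(Pow(Add(80, -29), -1), Rational(3, 2)), 166) = Mul(Pow(Pow(51, -1), Rational(3, 2)), 166) = Mul(Pow(Rational(1, 51), Rational(3, 2)), 166) = Mul(Mul(Rational(1, 2601), Pow(51, Rational(1, 2))), 166) = Mul(Rational(166, 2601), Pow(51, Rational(1, 2)))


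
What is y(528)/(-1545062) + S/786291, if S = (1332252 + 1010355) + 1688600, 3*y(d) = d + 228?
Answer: 3114133302251/607434172521 ≈ 5.1267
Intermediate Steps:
y(d) = 76 + d/3 (y(d) = (d + 228)/3 = (228 + d)/3 = 76 + d/3)
S = 4031207 (S = 2342607 + 1688600 = 4031207)
y(528)/(-1545062) + S/786291 = (76 + (⅓)*528)/(-1545062) + 4031207/786291 = (76 + 176)*(-1/1545062) + 4031207*(1/786291) = 252*(-1/1545062) + 4031207/786291 = -126/772531 + 4031207/786291 = 3114133302251/607434172521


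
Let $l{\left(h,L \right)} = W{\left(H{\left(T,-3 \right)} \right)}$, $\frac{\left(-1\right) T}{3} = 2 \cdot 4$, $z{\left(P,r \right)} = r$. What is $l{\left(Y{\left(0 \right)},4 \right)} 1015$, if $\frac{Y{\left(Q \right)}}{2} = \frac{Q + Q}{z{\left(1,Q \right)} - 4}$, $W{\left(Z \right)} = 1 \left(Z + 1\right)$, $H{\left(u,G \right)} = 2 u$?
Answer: $-47705$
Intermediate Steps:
$T = -24$ ($T = - 3 \cdot 2 \cdot 4 = \left(-3\right) 8 = -24$)
$W{\left(Z \right)} = 1 + Z$ ($W{\left(Z \right)} = 1 \left(1 + Z\right) = 1 + Z$)
$Y{\left(Q \right)} = \frac{4 Q}{-4 + Q}$ ($Y{\left(Q \right)} = 2 \frac{Q + Q}{Q - 4} = 2 \frac{2 Q}{-4 + Q} = \frac{4 Q}{-4 + Q}$)
$l{\left(h,L \right)} = -47$ ($l{\left(h,L \right)} = 1 + 2 \left(-24\right) = 1 - 48 = -47$)
$l{\left(Y{\left(0 \right)},4 \right)} 1015 = \left(-47\right) 1015 = -47705$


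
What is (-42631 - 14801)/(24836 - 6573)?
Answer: -57432/18263 ≈ -3.1447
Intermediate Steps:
(-42631 - 14801)/(24836 - 6573) = -57432/18263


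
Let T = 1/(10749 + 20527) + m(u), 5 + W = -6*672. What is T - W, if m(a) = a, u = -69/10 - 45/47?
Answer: 29613633921/7349860 ≈ 4029.1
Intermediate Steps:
u = -3693/470 (u = -69*⅒ - 45*1/47 = -69/10 - 45/47 = -3693/470 ≈ -7.8574)
W = -4037 (W = -5 - 6*672 = -5 - 4032 = -4037)
T = -57750899/7349860 (T = 1/(10749 + 20527) - 3693/470 = 1/31276 - 3693/470 = -57750899/7349860 ≈ -7.8574)
T - W = -57750899/7349860 - 1*(-4037) = -57750899/7349860 + 4037 = 29613633921/7349860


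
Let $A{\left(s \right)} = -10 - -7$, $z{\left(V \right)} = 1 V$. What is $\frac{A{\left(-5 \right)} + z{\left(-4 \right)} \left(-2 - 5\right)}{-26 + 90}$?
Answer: $\frac{25}{64} \approx 0.39063$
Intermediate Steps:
$z{\left(V \right)} = V$
$A{\left(s \right)} = -3$ ($A{\left(s \right)} = -10 + 7 = -3$)
$\frac{A{\left(-5 \right)} + z{\left(-4 \right)} \left(-2 - 5\right)}{-26 + 90} = \frac{-3 - 4 \left(-2 - 5\right)}{-26 + 90} = \frac{-3 - -28}{64} = \left(-3 + 28\right) \frac{1}{64} = 25 \cdot \frac{1}{64} = \frac{25}{64}$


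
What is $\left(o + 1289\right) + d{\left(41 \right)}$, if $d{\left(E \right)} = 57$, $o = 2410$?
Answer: $3756$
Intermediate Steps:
$\left(o + 1289\right) + d{\left(41 \right)} = \left(2410 + 1289\right) + 57 = 3699 + 57 = 3756$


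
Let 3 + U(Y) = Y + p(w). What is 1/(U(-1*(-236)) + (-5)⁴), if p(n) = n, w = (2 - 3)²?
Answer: 1/859 ≈ 0.0011641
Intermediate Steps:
w = 1 (w = (-1)² = 1)
U(Y) = -2 + Y (U(Y) = -3 + (Y + 1) = -3 + (1 + Y) = -2 + Y)
1/(U(-1*(-236)) + (-5)⁴) = 1/((-2 - 1*(-236)) + (-5)⁴) = 1/((-2 + 236) + 625) = 1/(234 + 625) = 1/859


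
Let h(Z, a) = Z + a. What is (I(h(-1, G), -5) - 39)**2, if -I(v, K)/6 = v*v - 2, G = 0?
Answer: 1089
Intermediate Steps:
I(v, K) = 12 - 6*v**2 (I(v, K) = -6*(v*v - 2) = -6*(v**2 - 2) = -6*(-2 + v**2) = 12 - 6*v**2)
(I(h(-1, G), -5) - 39)**2 = ((12 - 6*(-1 + 0)**2) - 39)**2 = ((12 - 6*(-1)**2) - 39)**2 = ((12 - 6*1) - 39)**2 = ((12 - 6) - 39)**2 = (6 - 39)**2 = (-33)**2 = 1089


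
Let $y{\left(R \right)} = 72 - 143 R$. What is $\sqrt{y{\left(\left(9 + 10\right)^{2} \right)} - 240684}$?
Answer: $i \sqrt{292235} \approx 540.59 i$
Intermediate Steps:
$y{\left(R \right)} = 72 - 143 R$
$\sqrt{y{\left(\left(9 + 10\right)^{2} \right)} - 240684} = \sqrt{\left(72 - 143 \left(9 + 10\right)^{2}\right) - 240684} = \sqrt{\left(72 - 143 \cdot 19^{2}\right) - 240684} = \sqrt{\left(72 - 51623\right) - 240684} = \sqrt{-51551 - 240684} = \sqrt{-292235} = i \sqrt{292235}$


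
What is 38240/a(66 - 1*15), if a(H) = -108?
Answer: -9560/27 ≈ -354.07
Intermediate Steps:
38240/a(66 - 1*15) = 38240/(-108) = 38240*(-1/108) = -9560/27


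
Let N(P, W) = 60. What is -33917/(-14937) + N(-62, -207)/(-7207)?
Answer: 18734123/8280843 ≈ 2.2623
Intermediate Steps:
-33917/(-14937) + N(-62, -207)/(-7207) = -33917/(-14937) + 60/(-7207) = -33917*(-1/14937) + 60*(-1/7207) = 2609/1149 - 60/7207 = 18734123/8280843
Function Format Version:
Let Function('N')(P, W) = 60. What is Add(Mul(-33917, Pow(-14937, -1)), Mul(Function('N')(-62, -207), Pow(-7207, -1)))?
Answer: Rational(18734123, 8280843) ≈ 2.2623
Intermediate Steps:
Add(Mul(-33917, Pow(-14937, -1)), Mul(Function('N')(-62, -207), Pow(-7207, -1))) = Add(Mul(-33917, Pow(-14937, -1)), Mul(60, Pow(-7207, -1))) = Add(Mul(-33917, Rational(-1, 14937)), Mul(60, Rational(-1, 7207))) = Add(Rational(2609, 1149), Rational(-60, 7207)) = Rational(18734123, 8280843)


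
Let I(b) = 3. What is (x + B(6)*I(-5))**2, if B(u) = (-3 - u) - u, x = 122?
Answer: 5929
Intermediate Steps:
B(u) = -3 - 2*u
(x + B(6)*I(-5))**2 = (122 + (-3 - 2*6)*3)**2 = (122 + (-3 - 12)*3)**2 = (122 - 15*3)**2 = (122 - 45)**2 = 77**2 = 5929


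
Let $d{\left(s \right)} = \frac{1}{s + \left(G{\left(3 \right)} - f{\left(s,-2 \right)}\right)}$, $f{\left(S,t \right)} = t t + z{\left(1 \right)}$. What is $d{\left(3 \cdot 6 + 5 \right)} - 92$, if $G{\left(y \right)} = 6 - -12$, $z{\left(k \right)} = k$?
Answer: $- \frac{3311}{36} \approx -91.972$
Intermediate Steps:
$f{\left(S,t \right)} = 1 + t^{2}$ ($f{\left(S,t \right)} = t t + 1 = t^{2} + 1 = 1 + t^{2}$)
$G{\left(y \right)} = 18$ ($G{\left(y \right)} = 6 + 12 = 18$)
$d{\left(s \right)} = \frac{1}{13 + s}$ ($d{\left(s \right)} = \frac{1}{s + \left(18 - \left(1 + \left(-2\right)^{2}\right)\right)} = \frac{1}{s + \left(18 - \left(1 + 4\right)\right)} = \frac{1}{s + \left(18 - 5\right)} = \frac{1}{s + 13} = \frac{1}{13 + s}$)
$d{\left(3 \cdot 6 + 5 \right)} - 92 = \frac{1}{13 + \left(3 \cdot 6 + 5\right)} - 92 = \frac{1}{13 + \left(18 + 5\right)} - 92 = \frac{1}{13 + 23} - 92 = \frac{1}{36} - 92 = - \frac{3311}{36}$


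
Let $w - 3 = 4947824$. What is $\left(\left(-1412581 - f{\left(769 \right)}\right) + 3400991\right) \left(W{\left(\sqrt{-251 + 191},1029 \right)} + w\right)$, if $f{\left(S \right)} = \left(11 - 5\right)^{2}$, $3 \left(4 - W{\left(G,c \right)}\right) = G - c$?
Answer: $9838820529076 - \frac{3976748 i \sqrt{15}}{3} \approx 9.8388 \cdot 10^{12} - 5.134 \cdot 10^{6} i$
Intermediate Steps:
$W{\left(G,c \right)} = 4 - \frac{G}{3} + \frac{c}{3}$ ($W{\left(G,c \right)} = 4 - \frac{G - c}{3} = 4 - \left(- \frac{c}{3} + \frac{G}{3}\right) = 4 - \frac{G}{3} + \frac{c}{3}$)
$w = 4947827$ ($w = 3 + 4947824 = 4947827$)
$f{\left(S \right)} = 36$ ($f{\left(S \right)} = 6^{2} = 36$)
$\left(\left(-1412581 - f{\left(769 \right)}\right) + 3400991\right) \left(W{\left(\sqrt{-251 + 191},1029 \right)} + w\right) = \left(\left(-1412581 - 36\right) + 3400991\right) \left(\left(4 - \frac{\sqrt{-251 + 191}}{3} + \frac{1}{3} \cdot 1029\right) + 4947827\right) = \left(\left(-1412581 - 36\right) + 3400991\right) \left(\left(4 - \frac{\sqrt{-60}}{3} + 343\right) + 4947827\right) = \left(-1412617 + 3400991\right) \left(\left(4 - \frac{2 i \sqrt{15}}{3} + 343\right) + 4947827\right) = 1988374 \left(\left(4 - \frac{2 i \sqrt{15}}{3} + 343\right) + 4947827\right) = 1988374 \left(\left(347 - \frac{2 i \sqrt{15}}{3}\right) + 4947827\right) = 1988374 \left(4948174 - \frac{2 i \sqrt{15}}{3}\right) = 9838820529076 - \frac{3976748 i \sqrt{15}}{3}$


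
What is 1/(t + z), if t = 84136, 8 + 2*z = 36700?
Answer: 1/102482 ≈ 9.7578e-6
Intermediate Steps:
z = 18346 (z = -4 + (½)*36700 = -4 + 18350 = 18346)
1/(t + z) = 1/(84136 + 18346) = 1/102482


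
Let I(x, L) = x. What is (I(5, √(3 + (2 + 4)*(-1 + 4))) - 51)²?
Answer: 2116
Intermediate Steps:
(I(5, √(3 + (2 + 4)*(-1 + 4))) - 51)² = (5 - 51)² = (-46)² = 2116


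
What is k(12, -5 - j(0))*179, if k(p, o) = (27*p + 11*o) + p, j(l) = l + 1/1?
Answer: 48330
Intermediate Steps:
j(l) = 1 + l (j(l) = l + 1 = 1 + l)
k(p, o) = 11*o + 28*p (k(p, o) = (11*o + 27*p) + p = 11*o + 28*p)
k(12, -5 - j(0))*179 = (11*(-5 - (1 + 0)) + 28*12)*179 = (11*(-5 - 1*1) + 336)*179 = (11*(-5 - 1) + 336)*179 = (11*(-6) + 336)*179 = (-66 + 336)*179 = 270*179 = 48330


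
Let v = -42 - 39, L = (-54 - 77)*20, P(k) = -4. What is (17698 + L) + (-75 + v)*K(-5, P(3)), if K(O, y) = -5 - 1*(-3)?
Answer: 15390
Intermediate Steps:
K(O, y) = -2 (K(O, y) = -5 + 3 = -2)
L = -2620 (L = -131*20 = -2620)
v = -81
(17698 + L) + (-75 + v)*K(-5, P(3)) = (17698 - 2620) + (-75 - 81)*(-2) = 15078 - 156*(-2) = 15078 + 312 = 15390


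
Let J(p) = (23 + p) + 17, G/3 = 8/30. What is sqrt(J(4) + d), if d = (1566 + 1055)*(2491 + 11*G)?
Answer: 3*sqrt(18200055)/5 ≈ 2559.7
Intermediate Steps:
G = 4/5 (G = 3*(8/30) = 3*(8*(1/30)) = 3*(4/15) = 4/5 ≈ 0.80000)
J(p) = 40 + p
d = 32759879/5 (d = (1566 + 1055)*(2491 + 11*(4/5)) = 2621*(2491 + 44/5) = 2621*(12499/5) = 32759879/5 ≈ 6.5520e+6)
sqrt(J(4) + d) = sqrt((40 + 4) + 32759879/5) = sqrt(44 + 32759879/5) = sqrt(32760099/5) = 3*sqrt(18200055)/5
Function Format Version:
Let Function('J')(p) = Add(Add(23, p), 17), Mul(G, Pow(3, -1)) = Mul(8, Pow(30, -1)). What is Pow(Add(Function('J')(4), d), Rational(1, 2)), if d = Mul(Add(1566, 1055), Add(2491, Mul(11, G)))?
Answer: Mul(Rational(3, 5), Pow(18200055, Rational(1, 2))) ≈ 2559.7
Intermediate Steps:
G = Rational(4, 5) (G = Mul(3, Mul(8, Pow(30, -1))) = Mul(3, Mul(8, Rational(1, 30))) = Mul(3, Rational(4, 15)) = Rational(4, 5) ≈ 0.80000)
Function('J')(p) = Add(40, p)
d = Rational(32759879, 5) (d = Mul(Add(1566, 1055), Add(2491, Mul(11, Rational(4, 5)))) = Mul(2621, Add(2491, Rational(44, 5))) = Mul(2621, Rational(12499, 5)) = Rational(32759879, 5) ≈ 6.5520e+6)
Pow(Add(Function('J')(4), d), Rational(1, 2)) = Pow(Add(Add(40, 4), Rational(32759879, 5)), Rational(1, 2)) = Pow(Add(44, Rational(32759879, 5)), Rational(1, 2)) = Pow(Rational(32760099, 5), Rational(1, 2)) = Mul(Rational(3, 5), Pow(18200055, Rational(1, 2)))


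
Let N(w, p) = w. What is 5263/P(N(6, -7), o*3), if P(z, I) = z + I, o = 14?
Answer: 5263/48 ≈ 109.65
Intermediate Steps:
P(z, I) = I + z
5263/P(N(6, -7), o*3) = 5263/(14*3 + 6) = 5263/(42 + 6) = 5263/48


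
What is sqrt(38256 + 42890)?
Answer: sqrt(81146) ≈ 284.86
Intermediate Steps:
sqrt(38256 + 42890) = sqrt(81146)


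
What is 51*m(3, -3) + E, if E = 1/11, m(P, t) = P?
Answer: 1684/11 ≈ 153.09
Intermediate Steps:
E = 1/11 ≈ 0.090909
51*m(3, -3) + E = 51*3 + 1/11 = 153 + 1/11 = 1684/11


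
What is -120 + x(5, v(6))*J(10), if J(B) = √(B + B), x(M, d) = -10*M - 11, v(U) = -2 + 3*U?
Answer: -120 - 122*√5 ≈ -392.80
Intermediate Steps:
x(M, d) = -11 - 10*M
J(B) = √2*√B (J(B) = √(2*B) = √2*√B)
-120 + x(5, v(6))*J(10) = -120 + (-11 - 10*5)*(√2*√10) = -120 + (-11 - 50)*(2*√5) = -120 - 122*√5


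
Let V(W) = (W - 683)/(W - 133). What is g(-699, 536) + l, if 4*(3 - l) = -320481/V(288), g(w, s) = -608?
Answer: -10126091/316 ≈ -32045.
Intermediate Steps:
V(W) = (-683 + W)/(-133 + W)
l = -9933963/316 (l = 3 - (-320481)/(4*((-683 + 288)/(-133 + 288))) = 3 - (-320481)/(4*(-395/155)) = 3 - (-320481)/(4*((1/155)*(-395))) = 3 - (-320481)/(4*(-79/31)) = 3 - (-320481)*(-31)/(4*79) = 3 - 1/4*9934911/79 = 3 - 9934911/316 = -9933963/316 ≈ -31437.)
g(-699, 536) + l = -608 - 9933963/316 = -10126091/316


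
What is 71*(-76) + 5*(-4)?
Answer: -5416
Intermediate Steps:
71*(-76) + 5*(-4) = -5396 - 20 = -5416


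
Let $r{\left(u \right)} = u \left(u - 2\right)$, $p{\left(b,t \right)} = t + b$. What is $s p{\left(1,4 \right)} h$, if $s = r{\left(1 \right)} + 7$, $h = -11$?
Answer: $-330$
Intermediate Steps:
$p{\left(b,t \right)} = b + t$
$r{\left(u \right)} = u \left(-2 + u\right)$
$s = 6$ ($s = 1 \left(-2 + 1\right) + 7 = 1 \left(-1\right) + 7 = -1 + 7 = 6$)
$s p{\left(1,4 \right)} h = 6 \left(1 + 4\right) \left(-11\right) = 6 \cdot 5 \left(-11\right) = 30 \left(-11\right) = -330$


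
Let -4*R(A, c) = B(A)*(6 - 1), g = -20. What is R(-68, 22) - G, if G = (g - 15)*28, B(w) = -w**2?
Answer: 6760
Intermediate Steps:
R(A, c) = 5*A**2/4 (R(A, c) = -(-A**2)*(6 - 1)/4 = -(-A**2)*5/4 = -(-5)*A**2/4 = 5*A**2/4)
G = -980 (G = (-20 - 15)*28 = -35*28 = -980)
R(-68, 22) - G = (5/4)*(-68)**2 - 1*(-980) = (5/4)*4624 + 980 = 5780 + 980 = 6760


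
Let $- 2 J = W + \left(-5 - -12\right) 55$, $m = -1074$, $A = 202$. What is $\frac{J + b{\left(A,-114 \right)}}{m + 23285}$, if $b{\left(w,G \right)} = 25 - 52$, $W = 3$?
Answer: $- \frac{221}{22211} \approx -0.00995$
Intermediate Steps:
$b{\left(w,G \right)} = -27$
$J = -194$ ($J = - \frac{3 + \left(-5 - -12\right) 55}{2} = - \frac{3 + \left(-5 + 12\right) 55}{2} = - \frac{3 + 7 \cdot 55}{2} = - \frac{3 + 385}{2} = \left(- \frac{1}{2}\right) 388 = -194$)
$\frac{J + b{\left(A,-114 \right)}}{m + 23285} = \frac{-194 - 27}{-1074 + 23285} = - \frac{221}{22211}$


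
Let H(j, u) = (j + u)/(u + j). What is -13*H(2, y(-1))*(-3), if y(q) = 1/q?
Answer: 39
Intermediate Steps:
H(j, u) = 1 (H(j, u) = (j + u)/(j + u) = 1)
-13*H(2, y(-1))*(-3) = -13*1*(-3) = -13*(-3) = 39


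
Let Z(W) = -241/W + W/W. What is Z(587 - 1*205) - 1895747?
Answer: -724175213/382 ≈ -1.8957e+6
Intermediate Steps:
Z(W) = 1 - 241/W (Z(W) = -241/W + 1 = 1 - 241/W)
Z(587 - 1*205) - 1895747 = (-241 + (587 - 1*205))/(587 - 1*205) - 1895747 = (-241 + (587 - 205))/(587 - 205) - 1895747 = (-241 + 382)/382 - 1895747 = (1/382)*141 - 1895747 = 141/382 - 1895747 = -724175213/382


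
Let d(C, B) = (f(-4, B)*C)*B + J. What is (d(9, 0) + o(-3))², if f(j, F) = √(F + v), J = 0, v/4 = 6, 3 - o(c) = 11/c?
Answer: 400/9 ≈ 44.444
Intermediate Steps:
o(c) = 3 - 11/c
v = 24 (v = 4*6 = 24)
f(j, F) = √(24 + F) (f(j, F) = √(F + 24) = √(24 + F))
d(C, B) = B*C*√(24 + B) (d(C, B) = (√(24 + B)*C)*B + 0 = (C*√(24 + B))*B + 0 = B*C*√(24 + B) + 0 = B*C*√(24 + B))
(d(9, 0) + o(-3))² = (0*9*√(24 + 0) + (3 - 11/(-3)))² = (0*9*√24 + (3 - 11*(-⅓)))² = (0*9*(2*√6) + (3 + 11/3))² = (0 + 20/3)² = (20/3)² = 400/9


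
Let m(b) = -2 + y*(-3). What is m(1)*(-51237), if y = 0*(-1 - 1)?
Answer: 102474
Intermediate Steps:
y = 0 (y = 0*(-2) = 0)
m(b) = -2 (m(b) = -2 + 0*(-3) = -2 + 0 = -2)
m(1)*(-51237) = -2*(-51237) = 102474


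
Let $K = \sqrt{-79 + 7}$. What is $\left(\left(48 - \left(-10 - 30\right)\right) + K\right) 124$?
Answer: $10912 + 744 i \sqrt{2} \approx 10912.0 + 1052.2 i$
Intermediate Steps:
$K = 6 i \sqrt{2}$ ($K = \sqrt{-72} = 6 i \sqrt{2} \approx 8.4853 i$)
$\left(\left(48 - \left(-10 - 30\right)\right) + K\right) 124 = \left(\left(48 - \left(-10 - 30\right)\right) + 6 i \sqrt{2}\right) 124 = \left(\left(48 - -40\right) + 6 i \sqrt{2}\right) 124 = \left(\left(48 + 40\right) + 6 i \sqrt{2}\right) 124 = \left(88 + 6 i \sqrt{2}\right) 124 = 10912 + 744 i \sqrt{2}$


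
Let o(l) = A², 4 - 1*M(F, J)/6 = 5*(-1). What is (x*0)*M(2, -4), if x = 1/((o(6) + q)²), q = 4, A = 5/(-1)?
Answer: 0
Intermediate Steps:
A = -5 (A = 5*(-1) = -5)
M(F, J) = 54 (M(F, J) = 24 - 30*(-1) = 24 - 6*(-5) = 24 + 30 = 54)
o(l) = 25 (o(l) = (-5)² = 25)
x = 1/841 (x = 1/((25 + 4)²) = 1/(29²) = 1/841 ≈ 0.0011891)
(x*0)*M(2, -4) = ((1/841)*0)*54 = 0*54 = 0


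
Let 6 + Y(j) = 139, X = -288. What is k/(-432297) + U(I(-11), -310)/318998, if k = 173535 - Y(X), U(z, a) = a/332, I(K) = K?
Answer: -9182338944571/22891711815396 ≈ -0.40112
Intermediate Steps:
U(z, a) = a/332 (U(z, a) = a*(1/332) = a/332)
Y(j) = 133 (Y(j) = -6 + 139 = 133)
k = 173402 (k = 173535 - 1*133 = 173535 - 133 = 173402)
k/(-432297) + U(I(-11), -310)/318998 = 173402/(-432297) + ((1/332)*(-310))/318998 = 173402*(-1/432297) - 155/166*1/318998 = -173402/432297 - 155/52953668 = -9182338944571/22891711815396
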